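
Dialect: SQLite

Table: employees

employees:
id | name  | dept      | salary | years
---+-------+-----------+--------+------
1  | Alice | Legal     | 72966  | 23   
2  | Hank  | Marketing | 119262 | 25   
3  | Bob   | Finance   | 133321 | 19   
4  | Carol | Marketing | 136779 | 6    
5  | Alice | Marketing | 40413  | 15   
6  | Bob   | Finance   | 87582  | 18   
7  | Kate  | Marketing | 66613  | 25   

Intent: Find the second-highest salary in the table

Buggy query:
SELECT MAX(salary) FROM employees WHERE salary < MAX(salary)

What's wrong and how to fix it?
Bug: MAX(salary) on the right of the comparison is an aggregate-in-WHERE error

Fix: Put the inner MAX in a scalar subquery

Corrected query:
SELECT MAX(salary) FROM employees WHERE salary < (SELECT MAX(salary) FROM employees)

Result:
MAX(salary)
-----------
133321     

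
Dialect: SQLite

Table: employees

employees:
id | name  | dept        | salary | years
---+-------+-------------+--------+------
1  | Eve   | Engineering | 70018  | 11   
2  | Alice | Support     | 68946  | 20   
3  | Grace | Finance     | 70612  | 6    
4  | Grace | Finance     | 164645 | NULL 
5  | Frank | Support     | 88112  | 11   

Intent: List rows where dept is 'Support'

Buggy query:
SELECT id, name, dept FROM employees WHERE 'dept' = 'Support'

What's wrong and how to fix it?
Bug: Single quotes denote string literals in SQL; the column name is being compared as a constant string

Fix: Remove the quotes around the column name (or use double quotes for an identifier)

Corrected query:
SELECT id, name, dept FROM employees WHERE dept = 'Support'

Result:
id | name  | dept   
---+-------+--------
2  | Alice | Support
5  | Frank | Support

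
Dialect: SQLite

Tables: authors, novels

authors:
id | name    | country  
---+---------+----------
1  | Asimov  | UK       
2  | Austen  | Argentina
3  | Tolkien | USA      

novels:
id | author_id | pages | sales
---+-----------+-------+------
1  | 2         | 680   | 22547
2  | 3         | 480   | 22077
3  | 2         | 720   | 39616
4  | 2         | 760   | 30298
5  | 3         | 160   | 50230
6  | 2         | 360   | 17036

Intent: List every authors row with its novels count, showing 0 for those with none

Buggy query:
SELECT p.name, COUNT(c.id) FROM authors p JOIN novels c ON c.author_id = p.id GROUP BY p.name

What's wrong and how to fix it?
Bug: INNER JOIN drops authors rows that have no matching novels rows

Fix: Switch to LEFT JOIN to retain unmatched parent rows

Corrected query:
SELECT p.name, COUNT(c.id) FROM authors p LEFT JOIN novels c ON c.author_id = p.id GROUP BY p.name

Result:
name    | COUNT(c.id)
--------+------------
Asimov  | 0          
Austen  | 4          
Tolkien | 2          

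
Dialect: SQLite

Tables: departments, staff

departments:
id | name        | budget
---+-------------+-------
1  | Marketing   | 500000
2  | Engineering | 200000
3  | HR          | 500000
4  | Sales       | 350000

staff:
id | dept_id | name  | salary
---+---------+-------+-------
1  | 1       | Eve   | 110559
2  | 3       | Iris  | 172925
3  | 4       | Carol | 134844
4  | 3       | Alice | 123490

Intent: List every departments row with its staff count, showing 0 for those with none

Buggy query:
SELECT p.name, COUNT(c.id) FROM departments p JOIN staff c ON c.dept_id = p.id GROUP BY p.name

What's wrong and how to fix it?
Bug: An inner join excludes parents with zero children

Fix: Use LEFT JOIN so parents without children still appear (COUNT(c.id) gives 0)

Corrected query:
SELECT p.name, COUNT(c.id) FROM departments p LEFT JOIN staff c ON c.dept_id = p.id GROUP BY p.name

Result:
name        | COUNT(c.id)
------------+------------
Engineering | 0          
HR          | 2          
Marketing   | 1          
Sales       | 1          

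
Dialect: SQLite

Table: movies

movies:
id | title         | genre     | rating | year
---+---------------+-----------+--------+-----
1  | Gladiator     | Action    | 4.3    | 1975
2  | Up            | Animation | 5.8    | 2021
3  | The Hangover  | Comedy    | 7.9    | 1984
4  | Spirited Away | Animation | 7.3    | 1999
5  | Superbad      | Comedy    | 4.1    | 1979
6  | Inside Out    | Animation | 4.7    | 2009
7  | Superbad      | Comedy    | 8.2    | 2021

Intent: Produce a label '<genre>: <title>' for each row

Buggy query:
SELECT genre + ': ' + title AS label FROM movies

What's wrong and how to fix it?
Bug: '+' is numeric addition; on text columns SQLite converts them to 0 instead of concatenating

Fix: Use the || operator for string concatenation

Corrected query:
SELECT genre || ': ' || title AS label FROM movies

Result:
label                   
------------------------
Action: Gladiator       
Animation: Up           
Comedy: The Hangover    
Animation: Spirited Away
Comedy: Superbad        
Animation: Inside Out   
Comedy: Superbad        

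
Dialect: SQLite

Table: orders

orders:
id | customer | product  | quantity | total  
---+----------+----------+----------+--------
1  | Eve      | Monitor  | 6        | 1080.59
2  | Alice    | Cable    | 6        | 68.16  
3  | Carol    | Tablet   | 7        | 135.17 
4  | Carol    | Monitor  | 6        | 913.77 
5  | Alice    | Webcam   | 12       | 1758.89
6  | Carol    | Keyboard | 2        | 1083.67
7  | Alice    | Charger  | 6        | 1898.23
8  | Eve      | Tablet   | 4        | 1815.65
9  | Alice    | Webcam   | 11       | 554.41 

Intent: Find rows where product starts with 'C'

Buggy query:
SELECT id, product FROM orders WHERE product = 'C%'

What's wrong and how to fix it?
Bug: '=' compares the literal string including the % character; pattern matching needs LIKE

Fix: Use LIKE for wildcard pattern matching

Corrected query:
SELECT id, product FROM orders WHERE product LIKE 'C%'

Result:
id | product
---+--------
2  | Cable  
7  | Charger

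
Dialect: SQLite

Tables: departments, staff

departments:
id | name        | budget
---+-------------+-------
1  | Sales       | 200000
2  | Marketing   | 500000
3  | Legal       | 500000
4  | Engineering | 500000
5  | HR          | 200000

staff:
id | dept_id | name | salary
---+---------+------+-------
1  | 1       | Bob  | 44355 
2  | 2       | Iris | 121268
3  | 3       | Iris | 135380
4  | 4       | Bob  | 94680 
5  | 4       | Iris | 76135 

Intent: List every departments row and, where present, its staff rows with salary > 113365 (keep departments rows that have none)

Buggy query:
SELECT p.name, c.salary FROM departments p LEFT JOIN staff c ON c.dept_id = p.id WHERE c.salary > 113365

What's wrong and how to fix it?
Bug: Filtering c.salary in WHERE discards the NULL rows produced by LEFT JOIN, turning it into an inner join

Fix: Put 'c.salary > 113365' in the JOIN's ON clause instead of WHERE

Corrected query:
SELECT p.name, c.salary FROM departments p LEFT JOIN staff c ON c.dept_id = p.id AND c.salary > 113365

Result:
name        | salary
------------+-------
Sales       | NULL  
Marketing   | 121268
Legal       | 135380
Engineering | NULL  
HR          | NULL  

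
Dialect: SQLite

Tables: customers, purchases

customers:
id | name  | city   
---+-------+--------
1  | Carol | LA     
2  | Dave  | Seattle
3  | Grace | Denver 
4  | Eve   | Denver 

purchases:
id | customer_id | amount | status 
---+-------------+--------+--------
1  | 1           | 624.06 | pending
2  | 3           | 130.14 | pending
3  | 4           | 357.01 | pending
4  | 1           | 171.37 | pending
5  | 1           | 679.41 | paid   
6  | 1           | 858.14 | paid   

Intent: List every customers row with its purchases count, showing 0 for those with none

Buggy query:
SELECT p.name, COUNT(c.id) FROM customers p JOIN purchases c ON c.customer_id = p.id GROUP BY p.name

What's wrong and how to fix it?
Bug: An inner join excludes parents with zero children

Fix: Use LEFT JOIN so parents without children still appear (COUNT(c.id) gives 0)

Corrected query:
SELECT p.name, COUNT(c.id) FROM customers p LEFT JOIN purchases c ON c.customer_id = p.id GROUP BY p.name

Result:
name  | COUNT(c.id)
------+------------
Carol | 4          
Dave  | 0          
Eve   | 1          
Grace | 1          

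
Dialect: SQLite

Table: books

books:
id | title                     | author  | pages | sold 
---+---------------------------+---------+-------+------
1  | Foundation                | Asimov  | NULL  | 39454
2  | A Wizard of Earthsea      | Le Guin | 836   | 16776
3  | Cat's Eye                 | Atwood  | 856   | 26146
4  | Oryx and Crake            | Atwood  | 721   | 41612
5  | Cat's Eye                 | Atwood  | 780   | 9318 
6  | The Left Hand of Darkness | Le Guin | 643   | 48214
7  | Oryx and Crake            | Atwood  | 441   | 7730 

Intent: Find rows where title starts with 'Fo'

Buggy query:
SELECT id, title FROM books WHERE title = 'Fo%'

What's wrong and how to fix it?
Bug: '=' compares the literal string including the % character; pattern matching needs LIKE

Fix: Replace '=' with LIKE so 'Fo%' is treated as a pattern

Corrected query:
SELECT id, title FROM books WHERE title LIKE 'Fo%'

Result:
id | title     
---+-----------
1  | Foundation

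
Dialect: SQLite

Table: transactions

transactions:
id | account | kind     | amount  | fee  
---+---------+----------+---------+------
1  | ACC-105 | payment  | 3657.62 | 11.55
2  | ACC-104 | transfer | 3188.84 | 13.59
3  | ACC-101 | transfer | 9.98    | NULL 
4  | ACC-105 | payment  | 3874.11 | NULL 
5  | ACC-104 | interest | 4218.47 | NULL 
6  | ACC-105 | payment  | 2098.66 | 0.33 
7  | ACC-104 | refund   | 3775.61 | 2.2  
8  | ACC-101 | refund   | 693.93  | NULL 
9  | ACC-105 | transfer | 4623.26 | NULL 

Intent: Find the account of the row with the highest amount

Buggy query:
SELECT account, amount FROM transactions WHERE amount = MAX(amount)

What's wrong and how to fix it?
Bug: WHERE is evaluated per row; an aggregate over the whole table isn't defined there

Fix: Use a subquery: WHERE amount = (SELECT MAX(amount) FROM transactions)

Corrected query:
SELECT account, amount FROM transactions WHERE amount = (SELECT MAX(amount) FROM transactions)

Result:
account | amount 
--------+--------
ACC-105 | 4623.26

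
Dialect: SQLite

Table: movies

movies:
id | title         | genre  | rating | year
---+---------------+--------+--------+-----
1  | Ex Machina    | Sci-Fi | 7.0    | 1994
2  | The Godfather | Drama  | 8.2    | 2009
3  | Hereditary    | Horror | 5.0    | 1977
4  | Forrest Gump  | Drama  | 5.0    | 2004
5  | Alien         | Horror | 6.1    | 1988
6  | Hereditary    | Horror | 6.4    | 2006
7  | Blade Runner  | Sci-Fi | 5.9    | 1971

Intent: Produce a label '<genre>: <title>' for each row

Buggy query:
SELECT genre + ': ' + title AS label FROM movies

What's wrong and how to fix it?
Bug: SQLite uses || for string concatenation; + coerces text to numbers (yielding 0)

Fix: Use the || operator for string concatenation

Corrected query:
SELECT genre || ': ' || title AS label FROM movies

Result:
label               
--------------------
Sci-Fi: Ex Machina  
Drama: The Godfather
Horror: Hereditary  
Drama: Forrest Gump 
Horror: Alien       
Horror: Hereditary  
Sci-Fi: Blade Runner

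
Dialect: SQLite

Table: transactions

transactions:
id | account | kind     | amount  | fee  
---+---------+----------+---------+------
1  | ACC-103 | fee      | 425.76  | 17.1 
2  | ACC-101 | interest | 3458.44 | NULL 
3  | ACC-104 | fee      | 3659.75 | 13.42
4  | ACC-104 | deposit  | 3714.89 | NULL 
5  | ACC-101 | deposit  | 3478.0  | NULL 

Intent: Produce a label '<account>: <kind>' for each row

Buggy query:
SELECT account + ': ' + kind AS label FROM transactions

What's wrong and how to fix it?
Bug: '+' is numeric addition; on text columns SQLite converts them to 0 instead of concatenating

Fix: Use the || operator for string concatenation

Corrected query:
SELECT account || ': ' || kind AS label FROM transactions

Result:
label            
-----------------
ACC-103: fee     
ACC-101: interest
ACC-104: fee     
ACC-104: deposit 
ACC-101: deposit 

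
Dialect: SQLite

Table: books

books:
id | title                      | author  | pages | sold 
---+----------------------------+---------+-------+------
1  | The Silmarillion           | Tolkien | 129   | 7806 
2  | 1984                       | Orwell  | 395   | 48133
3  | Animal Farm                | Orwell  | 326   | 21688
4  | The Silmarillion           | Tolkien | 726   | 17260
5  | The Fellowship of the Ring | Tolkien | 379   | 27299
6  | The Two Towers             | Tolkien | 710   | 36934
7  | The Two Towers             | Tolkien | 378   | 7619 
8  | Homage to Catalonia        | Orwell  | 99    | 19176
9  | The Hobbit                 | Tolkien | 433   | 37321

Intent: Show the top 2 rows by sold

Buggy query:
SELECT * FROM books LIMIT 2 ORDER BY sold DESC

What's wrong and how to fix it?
Bug: ORDER BY cannot follow LIMIT; LIMIT is the final clause

Fix: Swap the clauses: ORDER BY first, then LIMIT

Corrected query:
SELECT * FROM books ORDER BY sold DESC LIMIT 2

Result:
id | title      | author  | pages | sold 
---+------------+---------+-------+------
2  | 1984       | Orwell  | 395   | 48133
9  | The Hobbit | Tolkien | 433   | 37321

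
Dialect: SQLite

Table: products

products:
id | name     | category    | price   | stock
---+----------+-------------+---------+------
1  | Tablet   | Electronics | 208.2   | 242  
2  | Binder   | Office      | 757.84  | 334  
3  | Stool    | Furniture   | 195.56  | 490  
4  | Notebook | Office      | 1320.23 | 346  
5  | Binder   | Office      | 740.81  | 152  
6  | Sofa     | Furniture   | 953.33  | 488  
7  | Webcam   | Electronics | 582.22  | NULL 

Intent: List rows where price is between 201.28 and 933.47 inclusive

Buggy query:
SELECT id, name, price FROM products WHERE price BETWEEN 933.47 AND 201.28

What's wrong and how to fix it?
Bug: The bounds are reversed; BETWEEN a AND b requires a <= b to match anything

Fix: Write BETWEEN 201.28 AND 933.47

Corrected query:
SELECT id, name, price FROM products WHERE price BETWEEN 201.28 AND 933.47

Result:
id | name   | price 
---+--------+-------
1  | Tablet | 208.2 
2  | Binder | 757.84
5  | Binder | 740.81
7  | Webcam | 582.22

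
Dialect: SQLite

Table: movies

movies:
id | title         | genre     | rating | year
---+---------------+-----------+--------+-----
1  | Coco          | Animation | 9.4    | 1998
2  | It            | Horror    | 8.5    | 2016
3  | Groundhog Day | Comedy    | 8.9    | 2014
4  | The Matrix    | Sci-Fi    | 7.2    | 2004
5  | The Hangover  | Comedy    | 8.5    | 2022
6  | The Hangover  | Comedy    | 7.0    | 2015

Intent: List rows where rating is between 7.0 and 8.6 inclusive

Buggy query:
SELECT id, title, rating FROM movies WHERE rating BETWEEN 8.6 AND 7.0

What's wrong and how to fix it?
Bug: The bounds are reversed; BETWEEN a AND b requires a <= b to match anything

Fix: Write BETWEEN 7.0 AND 8.6

Corrected query:
SELECT id, title, rating FROM movies WHERE rating BETWEEN 7.0 AND 8.6

Result:
id | title        | rating
---+--------------+-------
2  | It           | 8.5   
4  | The Matrix   | 7.2   
5  | The Hangover | 8.5   
6  | The Hangover | 7     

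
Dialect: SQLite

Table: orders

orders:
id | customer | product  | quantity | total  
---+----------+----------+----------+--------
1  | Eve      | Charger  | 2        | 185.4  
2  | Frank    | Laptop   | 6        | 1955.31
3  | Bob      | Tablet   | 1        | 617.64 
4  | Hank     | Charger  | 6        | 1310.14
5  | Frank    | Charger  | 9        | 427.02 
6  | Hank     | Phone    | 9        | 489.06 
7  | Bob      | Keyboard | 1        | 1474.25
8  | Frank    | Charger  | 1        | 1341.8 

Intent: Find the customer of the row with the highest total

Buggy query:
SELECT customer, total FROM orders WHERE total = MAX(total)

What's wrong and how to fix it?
Bug: WHERE is evaluated per row; an aggregate over the whole table isn't defined there

Fix: Wrap MAX in a scalar subquery so WHERE compares against a single value

Corrected query:
SELECT customer, total FROM orders WHERE total = (SELECT MAX(total) FROM orders)

Result:
customer | total  
---------+--------
Frank    | 1955.31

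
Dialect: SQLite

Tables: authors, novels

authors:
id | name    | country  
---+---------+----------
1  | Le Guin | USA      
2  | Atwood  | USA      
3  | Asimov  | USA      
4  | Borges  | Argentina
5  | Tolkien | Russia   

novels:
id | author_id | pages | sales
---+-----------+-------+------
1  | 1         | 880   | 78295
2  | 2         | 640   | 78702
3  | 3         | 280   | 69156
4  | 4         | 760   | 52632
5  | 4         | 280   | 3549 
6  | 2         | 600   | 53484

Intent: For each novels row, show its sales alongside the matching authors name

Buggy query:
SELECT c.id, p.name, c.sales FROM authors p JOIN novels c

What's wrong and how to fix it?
Bug: Missing join condition: each novels row is matched to all authors rows instead of just its own

Fix: Add ON c.author_id = p.id to the JOIN

Corrected query:
SELECT c.id, p.name, c.sales FROM authors p JOIN novels c ON c.author_id = p.id

Result:
id | name    | sales
---+---------+------
1  | Le Guin | 78295
2  | Atwood  | 78702
3  | Asimov  | 69156
4  | Borges  | 52632
5  | Borges  | 3549 
6  | Atwood  | 53484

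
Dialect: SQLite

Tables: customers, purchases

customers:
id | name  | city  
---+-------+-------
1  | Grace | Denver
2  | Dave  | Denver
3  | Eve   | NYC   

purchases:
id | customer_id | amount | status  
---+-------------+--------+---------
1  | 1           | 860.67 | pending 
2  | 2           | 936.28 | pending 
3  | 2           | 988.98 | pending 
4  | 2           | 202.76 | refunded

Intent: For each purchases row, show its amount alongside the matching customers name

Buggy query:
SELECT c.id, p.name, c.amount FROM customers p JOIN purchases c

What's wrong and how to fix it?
Bug: JOIN with no ON clause produces a cartesian product; every purchases row pairs with every customers row

Fix: Add ON c.customer_id = p.id to the JOIN

Corrected query:
SELECT c.id, p.name, c.amount FROM customers p JOIN purchases c ON c.customer_id = p.id

Result:
id | name  | amount
---+-------+-------
1  | Grace | 860.67
2  | Dave  | 936.28
3  | Dave  | 988.98
4  | Dave  | 202.76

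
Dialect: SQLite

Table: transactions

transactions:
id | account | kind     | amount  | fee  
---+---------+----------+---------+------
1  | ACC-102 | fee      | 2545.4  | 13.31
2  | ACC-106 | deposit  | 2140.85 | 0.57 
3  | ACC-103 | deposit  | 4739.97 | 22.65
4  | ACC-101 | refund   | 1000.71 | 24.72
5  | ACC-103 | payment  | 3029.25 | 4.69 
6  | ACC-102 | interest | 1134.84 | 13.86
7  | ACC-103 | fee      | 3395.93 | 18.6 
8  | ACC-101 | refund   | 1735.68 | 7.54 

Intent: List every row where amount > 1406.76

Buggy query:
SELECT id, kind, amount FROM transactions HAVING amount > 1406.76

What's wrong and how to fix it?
Bug: HAVING filters the output of aggregation, but this query has no GROUP BY and no aggregate functions, so SQLite rejects it (HAVING clause on a non-aggregate query); the condition here is per row

Fix: Use WHERE for row-level filtering

Corrected query:
SELECT id, kind, amount FROM transactions WHERE amount > 1406.76

Result:
id | kind    | amount 
---+---------+--------
1  | fee     | 2545.4 
2  | deposit | 2140.85
3  | deposit | 4739.97
5  | payment | 3029.25
7  | fee     | 3395.93
8  | refund  | 1735.68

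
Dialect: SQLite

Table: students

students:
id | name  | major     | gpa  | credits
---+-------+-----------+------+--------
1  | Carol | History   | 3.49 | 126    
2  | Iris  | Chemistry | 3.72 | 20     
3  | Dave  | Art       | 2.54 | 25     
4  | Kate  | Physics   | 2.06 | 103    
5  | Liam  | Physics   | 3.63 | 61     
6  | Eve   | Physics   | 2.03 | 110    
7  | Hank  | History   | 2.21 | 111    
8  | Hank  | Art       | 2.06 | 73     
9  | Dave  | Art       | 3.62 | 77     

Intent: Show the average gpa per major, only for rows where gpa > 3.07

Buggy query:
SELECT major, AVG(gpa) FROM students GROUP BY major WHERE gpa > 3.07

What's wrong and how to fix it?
Bug: WHERE cannot follow GROUP BY

Fix: Place WHERE between FROM and GROUP BY

Corrected query:
SELECT major, AVG(gpa) FROM students WHERE gpa > 3.07 GROUP BY major

Result:
major     | AVG(gpa)
----------+---------
Art       | 3.62    
Chemistry | 3.72    
History   | 3.49    
Physics   | 3.63    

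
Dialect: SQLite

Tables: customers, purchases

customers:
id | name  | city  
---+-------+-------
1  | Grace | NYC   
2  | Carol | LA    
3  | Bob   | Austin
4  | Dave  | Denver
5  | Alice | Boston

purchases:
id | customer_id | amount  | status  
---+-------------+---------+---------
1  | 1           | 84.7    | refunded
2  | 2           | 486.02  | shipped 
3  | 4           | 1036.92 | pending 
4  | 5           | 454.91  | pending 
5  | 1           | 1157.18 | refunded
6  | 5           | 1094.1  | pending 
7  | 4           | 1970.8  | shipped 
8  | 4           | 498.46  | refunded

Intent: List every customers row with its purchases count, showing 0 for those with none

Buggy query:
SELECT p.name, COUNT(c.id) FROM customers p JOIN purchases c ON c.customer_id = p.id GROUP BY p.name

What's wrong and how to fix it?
Bug: INNER JOIN drops customers rows that have no matching purchases rows

Fix: Switch to LEFT JOIN to retain unmatched parent rows

Corrected query:
SELECT p.name, COUNT(c.id) FROM customers p LEFT JOIN purchases c ON c.customer_id = p.id GROUP BY p.name

Result:
name  | COUNT(c.id)
------+------------
Alice | 2          
Bob   | 0          
Carol | 1          
Dave  | 3          
Grace | 2          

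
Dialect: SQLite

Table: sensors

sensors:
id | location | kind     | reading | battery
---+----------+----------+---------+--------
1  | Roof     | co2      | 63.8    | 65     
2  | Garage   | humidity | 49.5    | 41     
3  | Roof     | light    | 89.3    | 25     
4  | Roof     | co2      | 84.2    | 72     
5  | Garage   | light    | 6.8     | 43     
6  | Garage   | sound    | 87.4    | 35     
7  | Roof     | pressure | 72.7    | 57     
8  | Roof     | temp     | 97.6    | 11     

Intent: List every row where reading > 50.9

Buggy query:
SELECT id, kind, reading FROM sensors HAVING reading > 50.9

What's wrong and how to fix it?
Bug: HAVING filters the output of aggregation, but this query has no GROUP BY and no aggregate functions, so SQLite rejects it (HAVING clause on a non-aggregate query); the condition here is per row

Fix: Replace HAVING with WHERE since the condition applies to individual rows

Corrected query:
SELECT id, kind, reading FROM sensors WHERE reading > 50.9

Result:
id | kind     | reading
---+----------+--------
1  | co2      | 63.8   
3  | light    | 89.3   
4  | co2      | 84.2   
6  | sound    | 87.4   
7  | pressure | 72.7   
8  | temp     | 97.6   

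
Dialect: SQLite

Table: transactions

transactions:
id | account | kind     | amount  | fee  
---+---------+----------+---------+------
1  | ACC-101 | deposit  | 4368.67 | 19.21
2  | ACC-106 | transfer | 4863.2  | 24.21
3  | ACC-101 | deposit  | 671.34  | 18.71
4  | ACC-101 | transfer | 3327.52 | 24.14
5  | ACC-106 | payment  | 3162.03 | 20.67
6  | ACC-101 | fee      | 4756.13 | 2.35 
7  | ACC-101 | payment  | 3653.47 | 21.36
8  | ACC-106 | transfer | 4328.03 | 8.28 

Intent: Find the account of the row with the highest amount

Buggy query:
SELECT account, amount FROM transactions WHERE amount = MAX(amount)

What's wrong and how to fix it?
Bug: MAX(amount) is an aggregate and cannot be used directly in WHERE

Fix: Use a subquery: WHERE amount = (SELECT MAX(amount) FROM transactions)

Corrected query:
SELECT account, amount FROM transactions WHERE amount = (SELECT MAX(amount) FROM transactions)

Result:
account | amount
--------+-------
ACC-106 | 4863.2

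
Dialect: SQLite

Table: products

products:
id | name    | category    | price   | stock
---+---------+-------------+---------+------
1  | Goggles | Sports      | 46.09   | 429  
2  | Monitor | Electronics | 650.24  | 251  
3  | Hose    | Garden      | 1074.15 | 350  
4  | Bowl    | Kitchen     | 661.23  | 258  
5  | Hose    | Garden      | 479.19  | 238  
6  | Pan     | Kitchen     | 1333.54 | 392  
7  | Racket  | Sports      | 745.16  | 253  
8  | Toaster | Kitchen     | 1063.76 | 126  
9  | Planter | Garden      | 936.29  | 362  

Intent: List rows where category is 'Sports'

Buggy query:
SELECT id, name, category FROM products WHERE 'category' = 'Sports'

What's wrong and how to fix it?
Bug: Single quotes denote string literals in SQL; the column name is being compared as a constant string

Fix: Remove the quotes around the column name (or use double quotes for an identifier)

Corrected query:
SELECT id, name, category FROM products WHERE category = 'Sports'

Result:
id | name    | category
---+---------+---------
1  | Goggles | Sports  
7  | Racket  | Sports  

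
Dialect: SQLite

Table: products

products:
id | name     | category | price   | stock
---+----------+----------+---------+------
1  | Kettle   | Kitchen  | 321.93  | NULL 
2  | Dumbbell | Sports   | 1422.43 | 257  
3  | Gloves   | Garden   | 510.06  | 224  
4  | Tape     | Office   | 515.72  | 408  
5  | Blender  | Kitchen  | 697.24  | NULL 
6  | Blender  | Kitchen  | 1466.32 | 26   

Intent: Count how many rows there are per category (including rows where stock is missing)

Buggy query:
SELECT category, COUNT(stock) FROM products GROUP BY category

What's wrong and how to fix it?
Bug: COUNT(column) counts non-NULL values only; rows with NULL stock aren't counted

Fix: Use COUNT(*) to count all rows regardless of NULL

Corrected query:
SELECT category, COUNT(*) FROM products GROUP BY category

Result:
category | COUNT(*)
---------+---------
Garden   | 1       
Kitchen  | 3       
Office   | 1       
Sports   | 1       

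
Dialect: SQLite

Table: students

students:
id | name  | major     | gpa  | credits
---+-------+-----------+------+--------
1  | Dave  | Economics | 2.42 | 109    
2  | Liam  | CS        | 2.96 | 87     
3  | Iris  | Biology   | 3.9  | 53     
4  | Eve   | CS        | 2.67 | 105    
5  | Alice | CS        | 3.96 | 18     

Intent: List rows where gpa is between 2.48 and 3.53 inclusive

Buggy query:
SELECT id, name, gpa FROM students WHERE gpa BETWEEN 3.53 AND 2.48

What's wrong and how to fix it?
Bug: BETWEEN expects the lower bound first; with 3.53 AND 2.48 the range is empty

Fix: Write BETWEEN 2.48 AND 3.53

Corrected query:
SELECT id, name, gpa FROM students WHERE gpa BETWEEN 2.48 AND 3.53

Result:
id | name | gpa 
---+------+-----
2  | Liam | 2.96
4  | Eve  | 2.67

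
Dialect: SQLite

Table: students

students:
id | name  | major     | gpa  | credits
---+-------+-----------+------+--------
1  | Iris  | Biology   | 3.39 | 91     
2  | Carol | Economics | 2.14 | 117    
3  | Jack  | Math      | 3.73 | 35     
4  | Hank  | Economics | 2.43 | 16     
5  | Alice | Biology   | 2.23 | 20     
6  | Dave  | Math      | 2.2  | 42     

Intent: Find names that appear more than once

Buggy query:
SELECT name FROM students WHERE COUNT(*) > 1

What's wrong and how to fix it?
Bug: WHERE can't reference COUNT(*); aggregates are computed after WHERE

Fix: Group first, then use HAVING for the count condition

Corrected query:
SELECT name FROM students GROUP BY name HAVING COUNT(*) > 1

Result:
(no rows)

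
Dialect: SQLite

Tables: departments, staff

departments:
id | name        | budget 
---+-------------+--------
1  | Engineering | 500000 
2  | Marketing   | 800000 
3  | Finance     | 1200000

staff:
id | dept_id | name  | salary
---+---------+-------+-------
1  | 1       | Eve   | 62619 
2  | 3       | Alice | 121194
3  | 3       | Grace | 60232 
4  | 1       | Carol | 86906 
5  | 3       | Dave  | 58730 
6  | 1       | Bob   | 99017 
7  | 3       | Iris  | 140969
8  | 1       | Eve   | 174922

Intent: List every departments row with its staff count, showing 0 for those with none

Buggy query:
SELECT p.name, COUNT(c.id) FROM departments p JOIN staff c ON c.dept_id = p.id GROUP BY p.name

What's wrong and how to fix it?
Bug: INNER JOIN drops departments rows that have no matching staff rows

Fix: Switch to LEFT JOIN to retain unmatched parent rows

Corrected query:
SELECT p.name, COUNT(c.id) FROM departments p LEFT JOIN staff c ON c.dept_id = p.id GROUP BY p.name

Result:
name        | COUNT(c.id)
------------+------------
Engineering | 4          
Finance     | 4          
Marketing   | 0          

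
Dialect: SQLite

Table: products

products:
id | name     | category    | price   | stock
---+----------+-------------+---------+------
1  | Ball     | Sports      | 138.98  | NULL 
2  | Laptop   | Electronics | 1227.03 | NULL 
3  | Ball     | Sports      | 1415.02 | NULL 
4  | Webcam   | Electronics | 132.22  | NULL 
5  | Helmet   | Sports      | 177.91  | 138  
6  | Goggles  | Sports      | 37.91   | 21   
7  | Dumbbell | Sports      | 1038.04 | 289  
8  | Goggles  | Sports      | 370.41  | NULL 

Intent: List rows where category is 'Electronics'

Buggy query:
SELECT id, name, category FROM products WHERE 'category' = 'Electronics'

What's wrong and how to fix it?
Bug: Single quotes denote string literals in SQL; the column name is being compared as a constant string

Fix: Reference the column as category without single quotes

Corrected query:
SELECT id, name, category FROM products WHERE category = 'Electronics'

Result:
id | name   | category   
---+--------+------------
2  | Laptop | Electronics
4  | Webcam | Electronics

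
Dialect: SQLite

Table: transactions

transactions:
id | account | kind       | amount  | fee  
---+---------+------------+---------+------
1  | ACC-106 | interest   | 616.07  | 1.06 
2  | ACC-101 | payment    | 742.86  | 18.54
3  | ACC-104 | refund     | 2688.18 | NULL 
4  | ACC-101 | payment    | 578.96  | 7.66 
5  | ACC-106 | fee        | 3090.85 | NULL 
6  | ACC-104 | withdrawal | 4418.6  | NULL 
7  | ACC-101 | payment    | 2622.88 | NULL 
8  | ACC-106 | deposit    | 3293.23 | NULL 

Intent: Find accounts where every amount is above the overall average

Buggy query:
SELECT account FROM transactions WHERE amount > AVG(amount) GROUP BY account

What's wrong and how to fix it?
Bug: AVG() is an aggregate; it can't sit directly in WHERE

Fix: Compute the overall average in a scalar subquery and compare each group's MIN against it in HAVING

Corrected query:
SELECT account FROM transactions GROUP BY account HAVING MIN(amount) > (SELECT AVG(amount) FROM transactions)

Result:
account
-------
ACC-104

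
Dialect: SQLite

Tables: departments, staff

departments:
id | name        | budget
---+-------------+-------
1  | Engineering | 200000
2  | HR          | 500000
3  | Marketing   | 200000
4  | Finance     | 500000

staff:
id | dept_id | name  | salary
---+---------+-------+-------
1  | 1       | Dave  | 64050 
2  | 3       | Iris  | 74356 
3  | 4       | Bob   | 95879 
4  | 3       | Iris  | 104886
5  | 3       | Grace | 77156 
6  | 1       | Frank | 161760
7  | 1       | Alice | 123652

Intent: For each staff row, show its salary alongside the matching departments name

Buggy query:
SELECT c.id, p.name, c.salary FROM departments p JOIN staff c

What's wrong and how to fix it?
Bug: JOIN with no ON clause produces a cartesian product; every staff row pairs with every departments row

Fix: Add ON c.dept_id = p.id to the JOIN

Corrected query:
SELECT c.id, p.name, c.salary FROM departments p JOIN staff c ON c.dept_id = p.id

Result:
id | name        | salary
---+-------------+-------
1  | Engineering | 64050 
2  | Marketing   | 74356 
3  | Finance     | 95879 
4  | Marketing   | 104886
5  | Marketing   | 77156 
6  | Engineering | 161760
7  | Engineering | 123652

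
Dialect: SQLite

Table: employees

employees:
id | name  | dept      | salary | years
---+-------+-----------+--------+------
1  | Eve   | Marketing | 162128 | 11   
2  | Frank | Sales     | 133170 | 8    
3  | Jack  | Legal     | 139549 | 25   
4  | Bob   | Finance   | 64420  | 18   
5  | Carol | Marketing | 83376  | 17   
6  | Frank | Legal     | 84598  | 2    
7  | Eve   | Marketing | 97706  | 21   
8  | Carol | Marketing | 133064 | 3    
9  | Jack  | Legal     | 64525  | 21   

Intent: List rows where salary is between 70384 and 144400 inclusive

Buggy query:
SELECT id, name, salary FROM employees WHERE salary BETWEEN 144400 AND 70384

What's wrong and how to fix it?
Bug: BETWEEN expects the lower bound first; with 144400 AND 70384 the range is empty

Fix: Write BETWEEN 70384 AND 144400

Corrected query:
SELECT id, name, salary FROM employees WHERE salary BETWEEN 70384 AND 144400

Result:
id | name  | salary
---+-------+-------
2  | Frank | 133170
3  | Jack  | 139549
5  | Carol | 83376 
6  | Frank | 84598 
7  | Eve   | 97706 
8  | Carol | 133064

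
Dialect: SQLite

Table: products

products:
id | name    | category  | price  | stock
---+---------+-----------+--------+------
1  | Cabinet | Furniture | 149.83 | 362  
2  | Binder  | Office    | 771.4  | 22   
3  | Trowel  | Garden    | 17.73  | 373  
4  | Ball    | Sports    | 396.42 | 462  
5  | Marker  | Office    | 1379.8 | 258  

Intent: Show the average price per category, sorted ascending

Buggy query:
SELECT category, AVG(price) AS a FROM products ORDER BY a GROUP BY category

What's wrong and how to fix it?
Bug: ORDER BY appears before GROUP BY; SQL clause order requires GROUP BY first

Fix: Reorder: SELECT … FROM … GROUP BY … ORDER BY …

Corrected query:
SELECT category, AVG(price) AS a FROM products GROUP BY category ORDER BY a

Result:
category  | a     
----------+-------
Garden    | 17.73 
Furniture | 149.83
Sports    | 396.42
Office    | 1075.6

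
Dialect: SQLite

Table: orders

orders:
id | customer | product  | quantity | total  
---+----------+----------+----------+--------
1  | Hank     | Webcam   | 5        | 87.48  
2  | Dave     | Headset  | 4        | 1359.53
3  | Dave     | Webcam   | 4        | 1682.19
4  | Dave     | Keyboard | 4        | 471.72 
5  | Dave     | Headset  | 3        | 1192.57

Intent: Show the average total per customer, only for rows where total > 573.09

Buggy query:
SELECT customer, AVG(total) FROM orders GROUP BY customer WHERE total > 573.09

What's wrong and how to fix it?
Bug: Row-level WHERE must come before GROUP BY in the clause order

Fix: Move the WHERE clause before GROUP BY

Corrected query:
SELECT customer, AVG(total) FROM orders WHERE total > 573.09 GROUP BY customer

Result:
customer | AVG(total)
---------+-----------
Dave     | 1411.43   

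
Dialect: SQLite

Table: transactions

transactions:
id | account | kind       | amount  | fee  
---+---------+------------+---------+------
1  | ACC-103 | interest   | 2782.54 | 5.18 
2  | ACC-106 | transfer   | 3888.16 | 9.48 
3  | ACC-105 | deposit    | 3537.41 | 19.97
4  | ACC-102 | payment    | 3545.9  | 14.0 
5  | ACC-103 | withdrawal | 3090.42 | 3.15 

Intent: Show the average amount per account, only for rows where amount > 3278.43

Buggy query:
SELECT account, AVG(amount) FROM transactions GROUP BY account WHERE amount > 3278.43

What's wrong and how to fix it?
Bug: Row-level WHERE must come before GROUP BY in the clause order

Fix: Place WHERE between FROM and GROUP BY

Corrected query:
SELECT account, AVG(amount) FROM transactions WHERE amount > 3278.43 GROUP BY account

Result:
account | AVG(amount)
--------+------------
ACC-102 | 3545.9     
ACC-105 | 3537.41    
ACC-106 | 3888.16    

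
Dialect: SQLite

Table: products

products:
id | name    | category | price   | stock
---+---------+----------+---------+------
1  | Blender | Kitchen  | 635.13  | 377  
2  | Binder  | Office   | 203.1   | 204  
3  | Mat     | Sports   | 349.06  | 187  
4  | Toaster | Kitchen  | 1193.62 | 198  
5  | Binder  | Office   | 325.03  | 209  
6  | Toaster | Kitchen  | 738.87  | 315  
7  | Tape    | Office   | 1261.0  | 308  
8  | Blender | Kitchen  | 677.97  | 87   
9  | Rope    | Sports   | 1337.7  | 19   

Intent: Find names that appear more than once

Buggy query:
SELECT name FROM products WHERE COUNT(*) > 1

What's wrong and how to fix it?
Bug: COUNT(*) is an aggregate and cannot be used in WHERE

Fix: Group first, then use HAVING for the count condition

Corrected query:
SELECT name FROM products GROUP BY name HAVING COUNT(*) > 1

Result:
name   
-------
Binder 
Blender
Toaster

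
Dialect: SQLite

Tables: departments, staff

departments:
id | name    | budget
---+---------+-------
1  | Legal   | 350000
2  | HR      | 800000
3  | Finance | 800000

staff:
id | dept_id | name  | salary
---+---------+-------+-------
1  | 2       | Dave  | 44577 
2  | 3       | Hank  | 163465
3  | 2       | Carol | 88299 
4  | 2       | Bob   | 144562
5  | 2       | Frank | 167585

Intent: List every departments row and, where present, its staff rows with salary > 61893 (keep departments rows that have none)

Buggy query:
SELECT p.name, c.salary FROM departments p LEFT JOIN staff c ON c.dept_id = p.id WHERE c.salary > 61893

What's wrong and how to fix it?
Bug: A WHERE condition on the right-hand table after LEFT JOIN drops unmatched parents

Fix: Move the right-table condition into the ON clause so unmatched parents are kept

Corrected query:
SELECT p.name, c.salary FROM departments p LEFT JOIN staff c ON c.dept_id = p.id AND c.salary > 61893

Result:
name    | salary
--------+-------
Legal   | NULL  
HR      | 88299 
HR      | 144562
HR      | 167585
Finance | 163465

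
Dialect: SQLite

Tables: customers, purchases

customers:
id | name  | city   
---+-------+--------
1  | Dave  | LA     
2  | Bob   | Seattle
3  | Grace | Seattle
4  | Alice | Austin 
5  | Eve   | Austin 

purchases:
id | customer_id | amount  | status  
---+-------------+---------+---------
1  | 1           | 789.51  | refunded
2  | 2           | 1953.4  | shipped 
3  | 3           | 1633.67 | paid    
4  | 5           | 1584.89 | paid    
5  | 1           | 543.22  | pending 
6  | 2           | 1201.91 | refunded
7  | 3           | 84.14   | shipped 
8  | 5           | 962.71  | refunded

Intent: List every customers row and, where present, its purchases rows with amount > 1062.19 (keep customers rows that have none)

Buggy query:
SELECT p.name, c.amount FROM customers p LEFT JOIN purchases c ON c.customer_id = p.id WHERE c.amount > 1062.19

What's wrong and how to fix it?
Bug: Filtering c.amount in WHERE discards the NULL rows produced by LEFT JOIN, turning it into an inner join

Fix: Put 'c.amount > 1062.19' in the JOIN's ON clause instead of WHERE

Corrected query:
SELECT p.name, c.amount FROM customers p LEFT JOIN purchases c ON c.customer_id = p.id AND c.amount > 1062.19

Result:
name  | amount 
------+--------
Dave  | NULL   
Bob   | 1201.91
Bob   | 1953.4 
Grace | 1633.67
Alice | NULL   
Eve   | 1584.89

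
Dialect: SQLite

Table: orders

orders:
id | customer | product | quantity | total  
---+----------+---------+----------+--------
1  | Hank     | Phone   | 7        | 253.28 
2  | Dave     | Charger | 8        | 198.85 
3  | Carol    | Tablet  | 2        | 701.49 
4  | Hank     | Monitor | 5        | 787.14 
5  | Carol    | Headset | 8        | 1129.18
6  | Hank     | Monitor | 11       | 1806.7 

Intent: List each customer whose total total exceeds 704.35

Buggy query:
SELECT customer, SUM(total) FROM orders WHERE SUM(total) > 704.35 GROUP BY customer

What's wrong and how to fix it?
Bug: Aggregate functions cannot appear in a WHERE clause

Fix: Use HAVING (which filters groups after aggregation) instead of WHERE

Corrected query:
SELECT customer, SUM(total) FROM orders GROUP BY customer HAVING SUM(total) > 704.35

Result:
customer | SUM(total)
---------+-----------
Carol    | 1830.67   
Hank     | 2847.12   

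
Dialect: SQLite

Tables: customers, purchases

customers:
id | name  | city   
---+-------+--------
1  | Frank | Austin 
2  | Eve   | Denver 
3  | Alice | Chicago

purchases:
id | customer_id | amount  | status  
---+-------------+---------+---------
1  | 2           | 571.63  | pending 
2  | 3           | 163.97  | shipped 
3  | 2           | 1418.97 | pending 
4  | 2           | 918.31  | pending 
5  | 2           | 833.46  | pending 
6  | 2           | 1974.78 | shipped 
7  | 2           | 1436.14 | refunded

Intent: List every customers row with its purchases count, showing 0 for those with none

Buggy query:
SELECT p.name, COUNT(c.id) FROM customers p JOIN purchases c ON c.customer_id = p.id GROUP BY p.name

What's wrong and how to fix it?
Bug: INNER JOIN drops customers rows that have no matching purchases rows

Fix: Use LEFT JOIN so parents without children still appear (COUNT(c.id) gives 0)

Corrected query:
SELECT p.name, COUNT(c.id) FROM customers p LEFT JOIN purchases c ON c.customer_id = p.id GROUP BY p.name

Result:
name  | COUNT(c.id)
------+------------
Alice | 1          
Eve   | 6          
Frank | 0          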